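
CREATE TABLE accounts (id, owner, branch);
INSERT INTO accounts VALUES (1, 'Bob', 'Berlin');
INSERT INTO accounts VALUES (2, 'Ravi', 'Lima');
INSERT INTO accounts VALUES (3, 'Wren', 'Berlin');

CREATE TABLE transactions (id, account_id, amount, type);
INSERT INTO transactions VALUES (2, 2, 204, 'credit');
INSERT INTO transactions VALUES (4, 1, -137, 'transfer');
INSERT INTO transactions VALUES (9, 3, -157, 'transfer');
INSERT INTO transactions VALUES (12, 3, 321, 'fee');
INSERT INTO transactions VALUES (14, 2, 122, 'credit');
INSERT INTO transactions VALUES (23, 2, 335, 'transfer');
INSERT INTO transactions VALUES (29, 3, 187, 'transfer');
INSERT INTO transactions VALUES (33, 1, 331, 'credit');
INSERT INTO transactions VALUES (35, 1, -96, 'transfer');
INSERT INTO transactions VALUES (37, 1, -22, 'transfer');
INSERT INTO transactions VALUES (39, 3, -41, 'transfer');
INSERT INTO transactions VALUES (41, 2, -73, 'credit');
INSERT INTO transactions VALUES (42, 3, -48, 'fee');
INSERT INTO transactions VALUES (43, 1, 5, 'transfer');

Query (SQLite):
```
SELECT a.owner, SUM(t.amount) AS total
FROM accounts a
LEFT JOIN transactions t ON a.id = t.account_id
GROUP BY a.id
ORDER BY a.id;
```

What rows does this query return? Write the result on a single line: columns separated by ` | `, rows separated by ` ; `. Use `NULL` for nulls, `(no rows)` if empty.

Bob | 81 ; Ravi | 588 ; Wren | 262

LEFT JOIN keeps every accounts row; unmatched ones get NULL for transactions columns.
Group by accounts.id and compute SUM(t.amount). SUM over an all-NULL group is NULL.
  1: ids {4, 33, 35, 37, 43} → SUM(t.amount)=81
  2: ids {2, 14, 23, 41} → SUM(t.amount)=588
  3: ids {9, 12, 29, 39, 42} → SUM(t.amount)=262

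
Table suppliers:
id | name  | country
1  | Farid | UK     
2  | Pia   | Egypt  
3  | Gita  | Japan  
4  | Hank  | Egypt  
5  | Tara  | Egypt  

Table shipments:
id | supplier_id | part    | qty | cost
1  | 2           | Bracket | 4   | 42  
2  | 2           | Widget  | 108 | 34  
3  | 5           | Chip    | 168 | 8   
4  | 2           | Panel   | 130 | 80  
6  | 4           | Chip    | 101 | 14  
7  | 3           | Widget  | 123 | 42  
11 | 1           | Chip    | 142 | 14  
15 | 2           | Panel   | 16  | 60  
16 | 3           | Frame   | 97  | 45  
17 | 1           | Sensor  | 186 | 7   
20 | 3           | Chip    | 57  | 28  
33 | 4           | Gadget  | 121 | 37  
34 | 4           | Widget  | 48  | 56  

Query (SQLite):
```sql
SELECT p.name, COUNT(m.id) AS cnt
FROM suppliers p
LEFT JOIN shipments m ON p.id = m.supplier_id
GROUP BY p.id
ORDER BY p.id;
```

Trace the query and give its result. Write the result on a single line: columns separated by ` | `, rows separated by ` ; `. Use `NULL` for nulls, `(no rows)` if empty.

Farid | 2 ; Pia | 4 ; Gita | 3 ; Hank | 3 ; Tara | 1

LEFT JOIN keeps every suppliers row; unmatched ones get NULL for shipments columns.
Group by suppliers.id and compute COUNT(m.id). COUNT(col) of an all-NULL group is 0.
  1: ids {11, 17} → COUNT(m.id)=2
  2: ids {1, 2, 4, 15} → COUNT(m.id)=4
  3: ids {7, 16, 20} → COUNT(m.id)=3
  4: ids {6, 33, 34} → COUNT(m.id)=3
  5: ids {3} → COUNT(m.id)=1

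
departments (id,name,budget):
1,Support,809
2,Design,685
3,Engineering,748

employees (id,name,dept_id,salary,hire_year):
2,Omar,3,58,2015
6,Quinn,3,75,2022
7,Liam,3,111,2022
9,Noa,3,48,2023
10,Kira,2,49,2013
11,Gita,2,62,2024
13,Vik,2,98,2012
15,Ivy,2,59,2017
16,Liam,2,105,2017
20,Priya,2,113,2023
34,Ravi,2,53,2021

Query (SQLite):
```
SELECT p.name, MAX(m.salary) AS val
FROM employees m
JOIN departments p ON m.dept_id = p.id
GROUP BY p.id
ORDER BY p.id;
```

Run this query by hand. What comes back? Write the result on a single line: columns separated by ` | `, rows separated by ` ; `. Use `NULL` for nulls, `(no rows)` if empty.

Design | 113 ; Engineering | 111

Join each employees row to its departments via dept_id.
Group joined rows by departments.id; compute MAX(m.salary) per group.
  2: ids {10, 11, 13, 15, 16, 20, 34} → MAX(m.salary)=113
  3: ids {2, 6, 7, 9} → MAX(m.salary)=111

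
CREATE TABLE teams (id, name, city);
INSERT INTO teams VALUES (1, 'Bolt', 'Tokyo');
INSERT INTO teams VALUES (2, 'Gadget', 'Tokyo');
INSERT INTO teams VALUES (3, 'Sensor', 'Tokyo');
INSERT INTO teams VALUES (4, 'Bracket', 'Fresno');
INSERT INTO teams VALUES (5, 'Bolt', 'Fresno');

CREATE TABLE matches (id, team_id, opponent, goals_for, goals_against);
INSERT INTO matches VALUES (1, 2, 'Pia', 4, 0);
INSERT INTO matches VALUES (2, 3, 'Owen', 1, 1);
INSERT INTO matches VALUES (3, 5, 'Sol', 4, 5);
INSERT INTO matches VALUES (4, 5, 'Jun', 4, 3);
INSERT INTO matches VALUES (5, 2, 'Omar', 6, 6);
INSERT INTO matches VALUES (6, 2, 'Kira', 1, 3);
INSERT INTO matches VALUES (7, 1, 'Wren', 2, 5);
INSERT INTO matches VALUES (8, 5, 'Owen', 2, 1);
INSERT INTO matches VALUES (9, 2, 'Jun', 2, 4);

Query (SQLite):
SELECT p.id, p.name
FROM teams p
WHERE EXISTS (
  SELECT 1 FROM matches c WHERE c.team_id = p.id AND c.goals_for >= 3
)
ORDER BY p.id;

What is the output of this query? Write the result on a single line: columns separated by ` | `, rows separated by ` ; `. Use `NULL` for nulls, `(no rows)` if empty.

2 | Gadget ; 5 | Bolt

For each teams row, check whether any matches with matching team_id has goals_for >= 3.
Keep rows where that is true.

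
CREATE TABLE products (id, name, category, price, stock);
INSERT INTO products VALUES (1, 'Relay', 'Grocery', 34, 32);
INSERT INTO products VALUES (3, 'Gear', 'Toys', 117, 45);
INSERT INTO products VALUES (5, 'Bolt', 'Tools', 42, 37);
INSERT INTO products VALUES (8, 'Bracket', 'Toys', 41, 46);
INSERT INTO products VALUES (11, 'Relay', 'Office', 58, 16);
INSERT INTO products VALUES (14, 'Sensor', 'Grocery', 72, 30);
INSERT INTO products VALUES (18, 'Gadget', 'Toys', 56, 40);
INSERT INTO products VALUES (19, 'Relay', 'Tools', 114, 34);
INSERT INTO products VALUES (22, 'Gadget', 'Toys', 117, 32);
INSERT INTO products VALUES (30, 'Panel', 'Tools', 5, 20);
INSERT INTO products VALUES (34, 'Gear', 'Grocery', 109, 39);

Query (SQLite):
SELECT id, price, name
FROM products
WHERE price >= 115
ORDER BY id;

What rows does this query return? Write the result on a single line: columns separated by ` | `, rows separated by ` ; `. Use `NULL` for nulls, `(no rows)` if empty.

price >= 115: ids {3, 22}

3 | 117 | Gear ; 22 | 117 | Gadget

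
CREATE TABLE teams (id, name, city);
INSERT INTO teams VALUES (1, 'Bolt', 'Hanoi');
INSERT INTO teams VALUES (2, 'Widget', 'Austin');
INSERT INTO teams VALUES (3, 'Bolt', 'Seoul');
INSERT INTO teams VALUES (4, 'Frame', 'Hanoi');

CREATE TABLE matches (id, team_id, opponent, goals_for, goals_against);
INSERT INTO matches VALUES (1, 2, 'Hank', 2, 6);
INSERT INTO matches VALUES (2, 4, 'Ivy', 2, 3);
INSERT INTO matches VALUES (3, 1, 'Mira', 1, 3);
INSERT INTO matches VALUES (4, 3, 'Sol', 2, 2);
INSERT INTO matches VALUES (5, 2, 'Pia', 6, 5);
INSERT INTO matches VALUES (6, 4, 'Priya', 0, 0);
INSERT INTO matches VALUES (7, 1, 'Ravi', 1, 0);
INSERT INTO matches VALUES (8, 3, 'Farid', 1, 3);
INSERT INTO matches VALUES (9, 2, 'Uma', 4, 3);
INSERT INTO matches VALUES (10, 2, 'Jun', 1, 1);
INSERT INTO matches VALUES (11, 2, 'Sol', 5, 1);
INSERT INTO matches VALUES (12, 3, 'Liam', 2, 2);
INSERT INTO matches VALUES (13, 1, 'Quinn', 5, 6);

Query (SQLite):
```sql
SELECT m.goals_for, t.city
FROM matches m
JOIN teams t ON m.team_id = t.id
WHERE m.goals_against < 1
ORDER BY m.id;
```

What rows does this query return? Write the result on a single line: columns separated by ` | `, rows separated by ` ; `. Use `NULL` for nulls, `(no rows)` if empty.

Each matches row matches the teams row where team_id = teams.id.
Then keep rows with m.goals_against < 1.

0 | Hanoi ; 1 | Hanoi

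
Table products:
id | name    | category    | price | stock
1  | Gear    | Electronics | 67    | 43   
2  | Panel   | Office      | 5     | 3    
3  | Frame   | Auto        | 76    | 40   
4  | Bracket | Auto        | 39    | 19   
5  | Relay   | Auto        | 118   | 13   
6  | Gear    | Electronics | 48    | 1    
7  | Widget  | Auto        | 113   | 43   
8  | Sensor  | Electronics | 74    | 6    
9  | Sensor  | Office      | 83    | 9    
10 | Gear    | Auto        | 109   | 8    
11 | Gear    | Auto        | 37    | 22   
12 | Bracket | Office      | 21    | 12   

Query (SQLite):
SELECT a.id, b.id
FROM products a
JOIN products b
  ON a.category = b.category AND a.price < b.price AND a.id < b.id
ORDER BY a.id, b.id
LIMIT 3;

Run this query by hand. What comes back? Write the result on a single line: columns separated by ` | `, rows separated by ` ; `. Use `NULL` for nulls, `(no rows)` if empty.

1 | 8 ; 2 | 9 ; 2 | 12

Pairs (a,b) with same category, a.price < b.price, a.id < b.id.
category groups: Auto:{3,4,5,7,10,11} Electronics:{1,6,8} Office:{2,9,12}
Ordered by (a.id, b.id); first 3.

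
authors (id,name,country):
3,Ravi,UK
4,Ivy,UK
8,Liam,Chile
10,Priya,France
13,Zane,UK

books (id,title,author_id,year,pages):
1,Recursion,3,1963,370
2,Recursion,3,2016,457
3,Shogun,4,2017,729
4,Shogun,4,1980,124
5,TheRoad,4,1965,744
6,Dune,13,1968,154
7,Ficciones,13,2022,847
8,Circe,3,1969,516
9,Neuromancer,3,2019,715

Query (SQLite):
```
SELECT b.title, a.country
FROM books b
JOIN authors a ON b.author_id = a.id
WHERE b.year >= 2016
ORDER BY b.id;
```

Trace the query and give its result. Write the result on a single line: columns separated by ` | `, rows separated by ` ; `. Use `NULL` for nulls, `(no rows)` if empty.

Each books row matches the authors row where author_id = authors.id.
Then keep rows with b.year >= 2016.

Recursion | UK ; Shogun | UK ; Ficciones | UK ; Neuromancer | UK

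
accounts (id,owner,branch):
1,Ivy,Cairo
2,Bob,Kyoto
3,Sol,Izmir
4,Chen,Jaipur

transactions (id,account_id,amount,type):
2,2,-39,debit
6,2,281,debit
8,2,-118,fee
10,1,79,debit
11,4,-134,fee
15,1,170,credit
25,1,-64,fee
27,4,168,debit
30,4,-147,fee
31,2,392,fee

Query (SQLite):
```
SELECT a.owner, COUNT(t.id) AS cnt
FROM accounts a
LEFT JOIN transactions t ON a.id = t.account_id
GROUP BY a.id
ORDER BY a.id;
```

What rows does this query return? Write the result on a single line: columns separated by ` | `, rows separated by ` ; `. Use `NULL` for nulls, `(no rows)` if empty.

Ivy | 3 ; Bob | 4 ; Sol | 0 ; Chen | 3

LEFT JOIN keeps every accounts row; unmatched ones get NULL for transactions columns.
Group by accounts.id and compute COUNT(t.id). COUNT(col) of an all-NULL group is 0.
  1: ids {10, 15, 25} → COUNT(t.id)=3
  2: ids {2, 6, 8, 31} → COUNT(t.id)=4
  3: ids {—} → COUNT(t.id)=0
  4: ids {11, 27, 30} → COUNT(t.id)=3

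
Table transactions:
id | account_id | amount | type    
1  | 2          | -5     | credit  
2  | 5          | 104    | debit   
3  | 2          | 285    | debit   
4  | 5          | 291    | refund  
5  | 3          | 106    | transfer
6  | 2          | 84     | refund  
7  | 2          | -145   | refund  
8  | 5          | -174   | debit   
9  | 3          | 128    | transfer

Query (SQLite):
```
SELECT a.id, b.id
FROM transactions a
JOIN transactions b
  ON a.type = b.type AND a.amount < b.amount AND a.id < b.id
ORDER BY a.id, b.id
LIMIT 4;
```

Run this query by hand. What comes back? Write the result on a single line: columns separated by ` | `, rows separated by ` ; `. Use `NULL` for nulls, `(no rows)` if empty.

Pairs (a,b) with same type, a.amount < b.amount, a.id < b.id.
type groups: credit:{1} debit:{2,3,8} refund:{4,6,7} transfer:{5,9}
Ordered by (a.id, b.id); first 4.

2 | 3 ; 5 | 9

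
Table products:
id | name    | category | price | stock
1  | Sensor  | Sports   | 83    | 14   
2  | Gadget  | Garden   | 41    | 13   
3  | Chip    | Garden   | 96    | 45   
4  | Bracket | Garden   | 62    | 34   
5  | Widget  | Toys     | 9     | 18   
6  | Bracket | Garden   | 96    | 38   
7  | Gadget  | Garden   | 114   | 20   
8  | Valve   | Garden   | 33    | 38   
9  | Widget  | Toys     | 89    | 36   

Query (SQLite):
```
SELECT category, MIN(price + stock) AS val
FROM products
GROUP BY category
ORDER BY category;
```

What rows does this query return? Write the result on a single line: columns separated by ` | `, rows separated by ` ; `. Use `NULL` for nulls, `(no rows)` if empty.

For each row compute price + stock.
Group by category; take MIN of the expression per group.
  Garden: ids {2, 3, 4, 6, 7, 8} → MIN(price + stock)=54
  Sports: ids {1} → MIN(price + stock)=97
  Toys: ids {5, 9} → MIN(price + stock)=27

Garden | 54 ; Sports | 97 ; Toys | 27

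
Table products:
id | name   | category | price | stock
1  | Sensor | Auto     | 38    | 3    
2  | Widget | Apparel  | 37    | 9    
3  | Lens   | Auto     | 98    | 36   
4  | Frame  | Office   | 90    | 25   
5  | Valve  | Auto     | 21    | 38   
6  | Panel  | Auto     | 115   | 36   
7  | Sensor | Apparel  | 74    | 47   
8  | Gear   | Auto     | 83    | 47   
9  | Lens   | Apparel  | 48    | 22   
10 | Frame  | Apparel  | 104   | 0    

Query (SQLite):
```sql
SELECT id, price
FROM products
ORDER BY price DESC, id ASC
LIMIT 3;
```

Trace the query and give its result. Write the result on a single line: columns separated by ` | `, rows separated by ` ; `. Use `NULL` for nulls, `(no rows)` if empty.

Sort by price desc, tiebreak id asc: (115, id=6), (104, id=10), (98, id=3), (90, id=4), (83, id=8), (74, id=7) …. Take first 3.

6 | 115 ; 10 | 104 ; 3 | 98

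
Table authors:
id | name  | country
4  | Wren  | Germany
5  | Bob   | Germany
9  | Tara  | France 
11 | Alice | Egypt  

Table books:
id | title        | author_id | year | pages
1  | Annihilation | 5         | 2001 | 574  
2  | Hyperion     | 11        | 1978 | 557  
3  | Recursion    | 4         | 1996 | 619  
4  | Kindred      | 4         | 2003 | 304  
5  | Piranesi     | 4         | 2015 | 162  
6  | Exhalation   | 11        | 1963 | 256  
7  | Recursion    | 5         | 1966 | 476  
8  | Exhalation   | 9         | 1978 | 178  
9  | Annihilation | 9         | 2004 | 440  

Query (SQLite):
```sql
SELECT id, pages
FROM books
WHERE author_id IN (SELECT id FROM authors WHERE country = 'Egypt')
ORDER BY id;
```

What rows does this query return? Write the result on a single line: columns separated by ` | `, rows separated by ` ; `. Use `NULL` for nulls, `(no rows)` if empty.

Inner query: authors.id where country = 'Egypt'.
Outer: keep books rows whose author_id is in that set.
Inner query → {11}

2 | 557 ; 6 | 256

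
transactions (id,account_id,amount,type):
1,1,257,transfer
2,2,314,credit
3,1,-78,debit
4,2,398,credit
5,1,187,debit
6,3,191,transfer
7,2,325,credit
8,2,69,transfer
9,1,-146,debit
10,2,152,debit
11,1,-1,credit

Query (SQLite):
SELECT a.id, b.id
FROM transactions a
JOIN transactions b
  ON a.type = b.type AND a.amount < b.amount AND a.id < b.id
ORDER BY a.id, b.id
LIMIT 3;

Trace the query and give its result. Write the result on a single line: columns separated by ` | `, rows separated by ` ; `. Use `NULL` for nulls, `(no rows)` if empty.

Pairs (a,b) with same type, a.amount < b.amount, a.id < b.id.
type groups: credit:{2,4,7,11} debit:{3,5,9,10} transfer:{1,6,8}
Ordered by (a.id, b.id); first 3.

2 | 4 ; 2 | 7 ; 3 | 5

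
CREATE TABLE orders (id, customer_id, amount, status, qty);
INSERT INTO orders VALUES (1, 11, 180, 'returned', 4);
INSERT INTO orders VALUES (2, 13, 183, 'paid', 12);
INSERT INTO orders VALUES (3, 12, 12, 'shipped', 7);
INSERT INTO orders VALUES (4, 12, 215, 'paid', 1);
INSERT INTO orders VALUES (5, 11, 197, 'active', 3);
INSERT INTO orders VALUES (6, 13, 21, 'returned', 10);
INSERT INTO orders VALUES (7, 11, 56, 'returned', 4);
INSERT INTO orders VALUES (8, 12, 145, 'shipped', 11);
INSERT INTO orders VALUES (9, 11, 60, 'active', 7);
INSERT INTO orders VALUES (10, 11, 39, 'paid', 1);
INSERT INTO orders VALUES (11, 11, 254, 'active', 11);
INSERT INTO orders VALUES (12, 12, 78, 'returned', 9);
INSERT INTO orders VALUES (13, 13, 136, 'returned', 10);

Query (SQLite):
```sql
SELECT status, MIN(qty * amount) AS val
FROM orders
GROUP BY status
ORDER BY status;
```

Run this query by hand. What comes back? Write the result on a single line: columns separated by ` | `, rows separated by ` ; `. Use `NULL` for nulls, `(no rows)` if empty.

active | 420 ; paid | 39 ; returned | 210 ; shipped | 84

For each row compute qty * amount.
Group by status; take MIN of the expression per group.
  active: ids {5, 9, 11} → MIN(qty * amount)=420
  paid: ids {2, 4, 10} → MIN(qty * amount)=39
  returned: ids {1, 6, 7, 12, 13} → MIN(qty * amount)=210
  shipped: ids {3, 8} → MIN(qty * amount)=84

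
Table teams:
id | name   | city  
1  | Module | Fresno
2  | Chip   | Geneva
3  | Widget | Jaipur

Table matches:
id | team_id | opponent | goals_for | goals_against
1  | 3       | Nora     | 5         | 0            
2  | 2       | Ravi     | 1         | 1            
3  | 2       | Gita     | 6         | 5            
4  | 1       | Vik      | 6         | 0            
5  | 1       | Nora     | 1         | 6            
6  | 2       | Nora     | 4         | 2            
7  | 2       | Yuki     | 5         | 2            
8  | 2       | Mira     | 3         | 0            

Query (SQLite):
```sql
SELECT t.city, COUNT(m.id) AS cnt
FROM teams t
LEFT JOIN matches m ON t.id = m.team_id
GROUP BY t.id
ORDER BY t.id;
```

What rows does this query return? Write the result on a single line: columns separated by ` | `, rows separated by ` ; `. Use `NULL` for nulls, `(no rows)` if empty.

LEFT JOIN keeps every teams row; unmatched ones get NULL for matches columns.
Group by teams.id and compute COUNT(m.id). COUNT(col) of an all-NULL group is 0.
  1: ids {4, 5} → COUNT(m.id)=2
  2: ids {2, 3, 6, 7, 8} → COUNT(m.id)=5
  3: ids {1} → COUNT(m.id)=1

Fresno | 2 ; Geneva | 5 ; Jaipur | 1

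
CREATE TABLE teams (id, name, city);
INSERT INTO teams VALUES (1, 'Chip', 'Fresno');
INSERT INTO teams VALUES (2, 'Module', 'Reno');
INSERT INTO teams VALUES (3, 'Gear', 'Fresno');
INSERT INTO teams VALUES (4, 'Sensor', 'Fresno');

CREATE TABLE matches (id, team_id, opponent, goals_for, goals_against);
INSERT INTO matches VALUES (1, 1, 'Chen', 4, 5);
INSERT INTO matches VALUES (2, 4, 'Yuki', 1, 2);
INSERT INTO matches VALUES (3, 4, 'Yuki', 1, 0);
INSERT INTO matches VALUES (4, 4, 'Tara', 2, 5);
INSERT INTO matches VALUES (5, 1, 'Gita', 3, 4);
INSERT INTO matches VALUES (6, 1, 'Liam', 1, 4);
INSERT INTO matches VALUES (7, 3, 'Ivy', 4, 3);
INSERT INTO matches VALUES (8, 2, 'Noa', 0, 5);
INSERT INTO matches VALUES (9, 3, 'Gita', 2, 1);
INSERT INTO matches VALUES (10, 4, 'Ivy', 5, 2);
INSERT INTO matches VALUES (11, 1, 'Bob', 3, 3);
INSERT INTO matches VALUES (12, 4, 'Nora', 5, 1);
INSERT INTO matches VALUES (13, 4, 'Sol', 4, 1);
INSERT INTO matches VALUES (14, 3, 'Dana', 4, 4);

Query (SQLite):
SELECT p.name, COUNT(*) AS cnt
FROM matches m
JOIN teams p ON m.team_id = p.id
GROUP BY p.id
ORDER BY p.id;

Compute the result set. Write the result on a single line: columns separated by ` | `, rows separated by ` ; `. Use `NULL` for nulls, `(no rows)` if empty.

Join each matches row to its teams via team_id.
Group joined rows by teams.id; compute COUNT(*) per group.
  1: ids {1, 5, 6, 11} → COUNT(*)=4
  2: ids {8} → COUNT(*)=1
  3: ids {7, 9, 14} → COUNT(*)=3
  4: ids {2, 3, 4, 10, 12, 13} → COUNT(*)=6

Chip | 4 ; Module | 1 ; Gear | 3 ; Sensor | 6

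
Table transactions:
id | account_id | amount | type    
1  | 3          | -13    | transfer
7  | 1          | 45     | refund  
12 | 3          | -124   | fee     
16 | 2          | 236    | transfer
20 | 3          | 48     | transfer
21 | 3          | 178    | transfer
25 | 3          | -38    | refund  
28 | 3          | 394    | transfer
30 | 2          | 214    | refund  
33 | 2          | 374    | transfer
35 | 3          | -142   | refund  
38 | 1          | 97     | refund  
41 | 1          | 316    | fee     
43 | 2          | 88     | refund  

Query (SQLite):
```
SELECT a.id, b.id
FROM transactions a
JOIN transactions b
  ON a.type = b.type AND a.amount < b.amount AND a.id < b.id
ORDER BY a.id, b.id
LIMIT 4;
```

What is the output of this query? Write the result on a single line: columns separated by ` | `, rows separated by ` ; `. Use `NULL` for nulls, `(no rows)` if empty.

Pairs (a,b) with same type, a.amount < b.amount, a.id < b.id.
type groups: fee:{12,41} refund:{7,25,30,35,38,43} transfer:{1,16,20,21,28,33}
Ordered by (a.id, b.id); first 4.

1 | 16 ; 1 | 20 ; 1 | 21 ; 1 | 28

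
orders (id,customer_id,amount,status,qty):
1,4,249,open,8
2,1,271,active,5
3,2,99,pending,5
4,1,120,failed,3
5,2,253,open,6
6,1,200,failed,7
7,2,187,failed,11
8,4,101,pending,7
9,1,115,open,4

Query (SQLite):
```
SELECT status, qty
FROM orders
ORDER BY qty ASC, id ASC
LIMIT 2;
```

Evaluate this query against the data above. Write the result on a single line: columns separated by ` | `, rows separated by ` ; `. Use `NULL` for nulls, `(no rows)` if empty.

failed | 3 ; open | 4

Sort by qty asc, tiebreak id asc: (3, id=4), (4, id=9), (5, id=2), (5, id=3), (6, id=5) …. Take first 2.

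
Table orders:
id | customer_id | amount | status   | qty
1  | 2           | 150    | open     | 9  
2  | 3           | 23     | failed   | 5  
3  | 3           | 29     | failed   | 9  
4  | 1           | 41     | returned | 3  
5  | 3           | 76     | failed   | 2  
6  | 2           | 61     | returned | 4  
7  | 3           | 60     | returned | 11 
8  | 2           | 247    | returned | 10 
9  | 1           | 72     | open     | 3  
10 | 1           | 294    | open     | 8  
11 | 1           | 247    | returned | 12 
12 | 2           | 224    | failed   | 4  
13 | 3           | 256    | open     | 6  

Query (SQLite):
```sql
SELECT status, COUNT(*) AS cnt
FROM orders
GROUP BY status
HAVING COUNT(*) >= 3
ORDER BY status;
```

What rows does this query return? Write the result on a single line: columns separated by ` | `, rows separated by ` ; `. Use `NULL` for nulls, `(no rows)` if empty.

failed | 4 ; open | 4 ; returned | 5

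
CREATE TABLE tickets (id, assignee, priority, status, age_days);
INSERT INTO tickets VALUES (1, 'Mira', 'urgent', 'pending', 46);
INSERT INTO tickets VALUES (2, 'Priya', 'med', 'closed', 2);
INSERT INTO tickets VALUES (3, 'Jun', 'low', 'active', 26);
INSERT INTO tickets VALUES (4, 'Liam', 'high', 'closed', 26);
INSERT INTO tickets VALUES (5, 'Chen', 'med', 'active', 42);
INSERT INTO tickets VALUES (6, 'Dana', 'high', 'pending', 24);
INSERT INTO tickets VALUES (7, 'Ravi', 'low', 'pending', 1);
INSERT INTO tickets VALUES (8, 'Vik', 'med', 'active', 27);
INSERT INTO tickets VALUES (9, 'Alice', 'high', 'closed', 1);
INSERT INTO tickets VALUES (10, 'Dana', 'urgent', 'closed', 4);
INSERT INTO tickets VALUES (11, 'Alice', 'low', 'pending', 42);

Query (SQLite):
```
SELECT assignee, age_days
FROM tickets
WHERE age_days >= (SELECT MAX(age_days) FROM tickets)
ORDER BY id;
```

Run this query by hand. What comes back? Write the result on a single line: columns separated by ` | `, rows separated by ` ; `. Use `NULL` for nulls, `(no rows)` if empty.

Scalar subquery: MAX(age_days) over all tickets rows = 46.
Keep rows where age_days >= that value.

Mira | 46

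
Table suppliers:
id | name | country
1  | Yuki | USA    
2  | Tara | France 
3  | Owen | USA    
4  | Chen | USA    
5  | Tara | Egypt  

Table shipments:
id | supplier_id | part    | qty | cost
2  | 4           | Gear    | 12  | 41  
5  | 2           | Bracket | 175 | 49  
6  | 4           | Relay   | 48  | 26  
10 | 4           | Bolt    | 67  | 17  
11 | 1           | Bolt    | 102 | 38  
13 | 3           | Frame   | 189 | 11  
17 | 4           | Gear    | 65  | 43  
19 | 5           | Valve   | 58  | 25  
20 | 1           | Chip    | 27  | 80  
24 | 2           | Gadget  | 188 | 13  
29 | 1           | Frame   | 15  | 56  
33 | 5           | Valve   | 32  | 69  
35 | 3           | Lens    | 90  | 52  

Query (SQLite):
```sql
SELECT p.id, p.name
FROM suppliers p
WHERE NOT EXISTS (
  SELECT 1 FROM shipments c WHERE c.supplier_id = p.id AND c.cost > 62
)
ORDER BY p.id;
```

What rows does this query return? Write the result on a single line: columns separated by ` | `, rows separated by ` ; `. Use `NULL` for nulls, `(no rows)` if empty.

2 | Tara ; 3 | Owen ; 4 | Chen

For each suppliers row, check whether any shipments with matching supplier_id has cost > 62.
Keep rows where that is false.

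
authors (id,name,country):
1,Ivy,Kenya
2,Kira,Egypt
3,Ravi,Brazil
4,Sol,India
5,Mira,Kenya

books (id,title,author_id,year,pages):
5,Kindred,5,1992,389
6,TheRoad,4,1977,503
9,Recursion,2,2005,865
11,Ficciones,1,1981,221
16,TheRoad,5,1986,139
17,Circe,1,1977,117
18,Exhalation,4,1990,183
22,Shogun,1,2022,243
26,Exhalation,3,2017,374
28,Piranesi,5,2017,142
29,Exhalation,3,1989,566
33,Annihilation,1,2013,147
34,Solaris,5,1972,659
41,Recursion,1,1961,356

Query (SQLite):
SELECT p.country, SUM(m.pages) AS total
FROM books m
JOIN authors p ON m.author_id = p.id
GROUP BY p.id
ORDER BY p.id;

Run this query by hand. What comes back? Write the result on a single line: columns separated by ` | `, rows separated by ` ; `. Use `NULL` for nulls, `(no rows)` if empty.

Kenya | 1084 ; Egypt | 865 ; Brazil | 940 ; India | 686 ; Kenya | 1329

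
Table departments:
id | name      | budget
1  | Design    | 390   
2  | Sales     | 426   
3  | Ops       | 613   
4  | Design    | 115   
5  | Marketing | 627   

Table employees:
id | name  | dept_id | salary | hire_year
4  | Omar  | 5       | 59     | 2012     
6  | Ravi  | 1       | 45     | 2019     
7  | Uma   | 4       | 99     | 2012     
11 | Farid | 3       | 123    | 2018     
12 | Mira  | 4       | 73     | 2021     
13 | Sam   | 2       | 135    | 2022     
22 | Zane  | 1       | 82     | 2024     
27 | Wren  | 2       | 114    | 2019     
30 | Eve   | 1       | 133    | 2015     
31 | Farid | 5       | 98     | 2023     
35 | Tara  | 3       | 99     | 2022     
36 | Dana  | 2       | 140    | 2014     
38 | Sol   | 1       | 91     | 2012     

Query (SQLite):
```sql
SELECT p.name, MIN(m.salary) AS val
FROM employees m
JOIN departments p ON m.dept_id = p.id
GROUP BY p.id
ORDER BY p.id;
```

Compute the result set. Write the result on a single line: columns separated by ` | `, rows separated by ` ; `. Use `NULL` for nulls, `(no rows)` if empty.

Design | 45 ; Sales | 114 ; Ops | 99 ; Design | 73 ; Marketing | 59

Join each employees row to its departments via dept_id.
Group joined rows by departments.id; compute MIN(m.salary) per group.
  1: ids {6, 22, 30, 38} → MIN(m.salary)=45
  2: ids {13, 27, 36} → MIN(m.salary)=114
  3: ids {11, 35} → MIN(m.salary)=99
  4: ids {7, 12} → MIN(m.salary)=73
  5: ids {4, 31} → MIN(m.salary)=59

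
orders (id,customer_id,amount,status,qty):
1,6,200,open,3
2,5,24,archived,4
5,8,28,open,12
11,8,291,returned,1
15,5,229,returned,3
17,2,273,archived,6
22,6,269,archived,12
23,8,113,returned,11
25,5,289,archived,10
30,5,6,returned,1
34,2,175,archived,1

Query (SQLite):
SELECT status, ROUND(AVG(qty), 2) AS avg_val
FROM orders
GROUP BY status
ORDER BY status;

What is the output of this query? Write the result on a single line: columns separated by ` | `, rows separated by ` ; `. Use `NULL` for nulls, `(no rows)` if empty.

Partition orders by status; compute ROUND(AVG(qty), 2) within each group.
  archived: ids {2, 17, 22, 25, 34} → ROUND(AVG(qty), 2)=6.6
  open: ids {1, 5} → ROUND(AVG(qty), 2)=7.5
  returned: ids {11, 15, 23, 30} → ROUND(AVG(qty), 2)=4

archived | 6.6 ; open | 7.5 ; returned | 4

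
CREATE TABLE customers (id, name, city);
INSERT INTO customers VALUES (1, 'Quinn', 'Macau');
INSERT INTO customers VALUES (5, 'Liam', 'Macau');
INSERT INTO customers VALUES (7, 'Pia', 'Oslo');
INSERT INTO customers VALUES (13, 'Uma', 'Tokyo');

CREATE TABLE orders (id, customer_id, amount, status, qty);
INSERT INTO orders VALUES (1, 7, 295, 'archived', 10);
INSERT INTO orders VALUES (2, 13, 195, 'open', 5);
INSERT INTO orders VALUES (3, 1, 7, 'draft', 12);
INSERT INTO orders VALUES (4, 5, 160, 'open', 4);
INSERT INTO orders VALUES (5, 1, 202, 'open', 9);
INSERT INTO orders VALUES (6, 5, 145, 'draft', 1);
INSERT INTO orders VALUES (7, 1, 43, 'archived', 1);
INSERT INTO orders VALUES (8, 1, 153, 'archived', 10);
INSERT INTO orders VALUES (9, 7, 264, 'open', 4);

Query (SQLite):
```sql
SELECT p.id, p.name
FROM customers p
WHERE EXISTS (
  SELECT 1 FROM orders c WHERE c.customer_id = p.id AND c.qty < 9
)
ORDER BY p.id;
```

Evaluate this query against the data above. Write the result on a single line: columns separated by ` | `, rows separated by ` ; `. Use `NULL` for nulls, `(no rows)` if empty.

1 | Quinn ; 5 | Liam ; 7 | Pia ; 13 | Uma

For each customers row, check whether any orders with matching customer_id has qty < 9.
Keep rows where that is true.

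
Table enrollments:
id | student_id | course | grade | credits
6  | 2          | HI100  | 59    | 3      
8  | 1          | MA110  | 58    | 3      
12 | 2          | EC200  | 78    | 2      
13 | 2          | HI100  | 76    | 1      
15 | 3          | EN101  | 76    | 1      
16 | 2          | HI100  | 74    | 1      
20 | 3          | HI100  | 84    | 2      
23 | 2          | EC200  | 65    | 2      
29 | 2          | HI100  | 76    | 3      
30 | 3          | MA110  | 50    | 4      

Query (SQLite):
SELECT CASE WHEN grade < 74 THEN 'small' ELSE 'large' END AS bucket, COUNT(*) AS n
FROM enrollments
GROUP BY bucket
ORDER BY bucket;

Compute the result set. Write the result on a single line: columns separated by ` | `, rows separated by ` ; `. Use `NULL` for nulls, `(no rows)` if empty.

large | 6 ; small | 4

Bucket rows by grade < 74 → 'small' else 'large'; count each bucket.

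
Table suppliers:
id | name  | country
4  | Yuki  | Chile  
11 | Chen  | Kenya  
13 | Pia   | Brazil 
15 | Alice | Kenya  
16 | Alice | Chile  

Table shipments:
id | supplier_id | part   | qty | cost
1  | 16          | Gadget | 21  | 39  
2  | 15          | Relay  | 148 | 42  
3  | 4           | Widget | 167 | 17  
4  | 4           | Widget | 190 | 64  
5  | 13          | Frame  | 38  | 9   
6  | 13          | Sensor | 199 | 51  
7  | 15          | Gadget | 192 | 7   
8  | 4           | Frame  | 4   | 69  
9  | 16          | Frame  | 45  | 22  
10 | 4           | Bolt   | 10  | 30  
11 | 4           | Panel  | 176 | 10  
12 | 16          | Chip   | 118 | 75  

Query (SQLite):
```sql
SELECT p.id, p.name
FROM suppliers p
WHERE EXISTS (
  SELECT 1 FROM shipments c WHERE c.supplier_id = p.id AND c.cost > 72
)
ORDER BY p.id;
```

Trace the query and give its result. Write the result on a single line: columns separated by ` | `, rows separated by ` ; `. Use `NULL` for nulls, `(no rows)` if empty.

For each suppliers row, check whether any shipments with matching supplier_id has cost > 72.
Keep rows where that is true.

16 | Alice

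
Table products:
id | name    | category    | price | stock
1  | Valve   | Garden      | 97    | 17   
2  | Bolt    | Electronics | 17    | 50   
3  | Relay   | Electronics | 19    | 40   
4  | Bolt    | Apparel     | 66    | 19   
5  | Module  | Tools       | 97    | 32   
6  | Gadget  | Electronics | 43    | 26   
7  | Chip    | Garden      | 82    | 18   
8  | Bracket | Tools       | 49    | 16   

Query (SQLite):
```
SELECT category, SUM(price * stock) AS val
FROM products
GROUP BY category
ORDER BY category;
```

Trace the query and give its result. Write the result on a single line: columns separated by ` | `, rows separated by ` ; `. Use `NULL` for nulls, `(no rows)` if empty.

For each row compute price * stock.
Group by category; take SUM of the expression per group.
  Apparel: ids {4} → SUM(price * stock)=1254
  Electronics: ids {2, 3, 6} → SUM(price * stock)=2728
  Garden: ids {1, 7} → SUM(price * stock)=3125
  Tools: ids {5, 8} → SUM(price * stock)=3888

Apparel | 1254 ; Electronics | 2728 ; Garden | 3125 ; Tools | 3888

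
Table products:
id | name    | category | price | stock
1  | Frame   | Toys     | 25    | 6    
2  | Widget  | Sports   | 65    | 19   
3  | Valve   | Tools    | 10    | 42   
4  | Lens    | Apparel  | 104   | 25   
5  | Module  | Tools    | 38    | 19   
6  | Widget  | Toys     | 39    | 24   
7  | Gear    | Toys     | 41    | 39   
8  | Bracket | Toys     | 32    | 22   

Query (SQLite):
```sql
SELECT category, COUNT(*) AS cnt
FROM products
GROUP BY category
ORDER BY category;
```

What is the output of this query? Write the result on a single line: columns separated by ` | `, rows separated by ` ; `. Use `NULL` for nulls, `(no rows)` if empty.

Partition products by category; compute COUNT(*) within each group.
  Apparel: ids {4} → COUNT(*)=1
  Sports: ids {2} → COUNT(*)=1
  Tools: ids {3, 5} → COUNT(*)=2
  Toys: ids {1, 6, 7, 8} → COUNT(*)=4

Apparel | 1 ; Sports | 1 ; Tools | 2 ; Toys | 4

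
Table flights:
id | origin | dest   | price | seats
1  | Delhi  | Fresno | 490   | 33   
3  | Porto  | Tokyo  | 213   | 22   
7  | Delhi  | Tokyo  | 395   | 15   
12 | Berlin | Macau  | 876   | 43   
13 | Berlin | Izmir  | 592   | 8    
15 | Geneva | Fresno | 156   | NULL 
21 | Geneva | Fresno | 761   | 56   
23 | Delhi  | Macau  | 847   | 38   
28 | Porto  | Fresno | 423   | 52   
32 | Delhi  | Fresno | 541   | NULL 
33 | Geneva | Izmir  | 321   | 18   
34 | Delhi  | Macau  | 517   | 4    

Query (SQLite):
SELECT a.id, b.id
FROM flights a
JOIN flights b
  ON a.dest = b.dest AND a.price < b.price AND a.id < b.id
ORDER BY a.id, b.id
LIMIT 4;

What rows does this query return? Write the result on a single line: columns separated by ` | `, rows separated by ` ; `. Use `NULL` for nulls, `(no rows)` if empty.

1 | 21 ; 1 | 32 ; 3 | 7 ; 15 | 21

Pairs (a,b) with same dest, a.price < b.price, a.id < b.id.
dest groups: Fresno:{1,15,21,28,32} Izmir:{13,33} Macau:{12,23,34} Tokyo:{3,7}
Ordered by (a.id, b.id); first 4.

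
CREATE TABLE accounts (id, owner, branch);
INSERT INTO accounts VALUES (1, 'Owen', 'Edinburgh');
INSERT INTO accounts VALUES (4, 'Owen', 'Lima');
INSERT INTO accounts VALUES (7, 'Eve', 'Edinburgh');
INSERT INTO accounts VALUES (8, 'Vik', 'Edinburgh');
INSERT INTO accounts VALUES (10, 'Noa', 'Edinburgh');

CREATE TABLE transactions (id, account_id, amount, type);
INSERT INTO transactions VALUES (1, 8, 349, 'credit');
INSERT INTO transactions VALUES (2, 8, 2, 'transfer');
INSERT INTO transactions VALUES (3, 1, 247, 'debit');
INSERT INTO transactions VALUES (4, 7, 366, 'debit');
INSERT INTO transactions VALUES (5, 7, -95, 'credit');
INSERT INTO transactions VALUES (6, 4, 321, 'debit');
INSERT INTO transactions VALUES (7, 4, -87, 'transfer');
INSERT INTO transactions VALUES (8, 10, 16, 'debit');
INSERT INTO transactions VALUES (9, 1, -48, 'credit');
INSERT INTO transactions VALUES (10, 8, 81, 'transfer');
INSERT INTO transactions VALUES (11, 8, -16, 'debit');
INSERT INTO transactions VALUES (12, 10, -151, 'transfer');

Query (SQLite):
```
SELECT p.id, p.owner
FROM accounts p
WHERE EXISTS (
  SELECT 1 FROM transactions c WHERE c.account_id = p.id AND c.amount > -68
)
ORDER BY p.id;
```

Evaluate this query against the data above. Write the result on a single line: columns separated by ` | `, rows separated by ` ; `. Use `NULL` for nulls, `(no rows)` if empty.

1 | Owen ; 4 | Owen ; 7 | Eve ; 8 | Vik ; 10 | Noa

For each accounts row, check whether any transactions with matching account_id has amount > -68.
Keep rows where that is true.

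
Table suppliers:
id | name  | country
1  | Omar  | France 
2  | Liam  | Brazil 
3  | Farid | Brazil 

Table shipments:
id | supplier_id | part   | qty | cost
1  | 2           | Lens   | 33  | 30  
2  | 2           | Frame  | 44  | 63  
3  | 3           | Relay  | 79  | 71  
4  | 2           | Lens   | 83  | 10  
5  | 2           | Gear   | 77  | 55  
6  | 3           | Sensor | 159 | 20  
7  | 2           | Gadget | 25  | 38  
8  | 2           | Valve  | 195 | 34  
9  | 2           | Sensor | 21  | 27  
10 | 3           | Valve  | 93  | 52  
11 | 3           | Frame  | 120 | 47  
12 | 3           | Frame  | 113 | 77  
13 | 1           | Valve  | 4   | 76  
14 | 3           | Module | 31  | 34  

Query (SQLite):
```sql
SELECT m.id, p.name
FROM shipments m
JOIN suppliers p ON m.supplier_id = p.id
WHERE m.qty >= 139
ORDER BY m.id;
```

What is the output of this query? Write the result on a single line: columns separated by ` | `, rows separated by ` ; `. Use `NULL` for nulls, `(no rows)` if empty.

Each shipments row matches the suppliers row where supplier_id = suppliers.id.
Then keep rows with m.qty >= 139.

6 | Farid ; 8 | Liam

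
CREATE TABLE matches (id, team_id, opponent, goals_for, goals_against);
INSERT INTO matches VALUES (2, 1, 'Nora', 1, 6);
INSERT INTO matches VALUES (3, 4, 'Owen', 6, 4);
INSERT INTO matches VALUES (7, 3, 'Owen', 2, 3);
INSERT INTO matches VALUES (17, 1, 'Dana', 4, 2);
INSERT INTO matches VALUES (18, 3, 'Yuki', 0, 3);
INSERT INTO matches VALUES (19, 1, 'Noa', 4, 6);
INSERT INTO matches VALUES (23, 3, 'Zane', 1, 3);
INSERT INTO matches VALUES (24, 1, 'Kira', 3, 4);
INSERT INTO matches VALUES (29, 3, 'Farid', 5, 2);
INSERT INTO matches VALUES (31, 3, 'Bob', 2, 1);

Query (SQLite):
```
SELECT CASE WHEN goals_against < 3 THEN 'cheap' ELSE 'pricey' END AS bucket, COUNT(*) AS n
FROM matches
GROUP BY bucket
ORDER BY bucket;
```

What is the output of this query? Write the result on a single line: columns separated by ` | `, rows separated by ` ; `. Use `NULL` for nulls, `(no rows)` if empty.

cheap | 3 ; pricey | 7

Bucket rows by goals_against < 3 → 'cheap' else 'pricey'; count each bucket.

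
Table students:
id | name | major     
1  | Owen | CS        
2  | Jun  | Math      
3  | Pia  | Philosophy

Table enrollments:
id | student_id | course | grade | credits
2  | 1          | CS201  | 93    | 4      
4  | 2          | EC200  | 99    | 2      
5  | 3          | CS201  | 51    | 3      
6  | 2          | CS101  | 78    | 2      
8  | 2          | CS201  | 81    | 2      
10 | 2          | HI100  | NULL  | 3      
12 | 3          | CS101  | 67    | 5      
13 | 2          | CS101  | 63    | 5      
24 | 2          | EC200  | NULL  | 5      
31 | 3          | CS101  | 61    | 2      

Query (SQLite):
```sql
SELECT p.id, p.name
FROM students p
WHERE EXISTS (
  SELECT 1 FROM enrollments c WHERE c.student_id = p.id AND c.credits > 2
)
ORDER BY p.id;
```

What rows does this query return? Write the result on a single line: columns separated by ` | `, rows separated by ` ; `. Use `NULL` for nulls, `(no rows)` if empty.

1 | Owen ; 2 | Jun ; 3 | Pia

For each students row, check whether any enrollments with matching student_id has credits > 2.
Keep rows where that is true.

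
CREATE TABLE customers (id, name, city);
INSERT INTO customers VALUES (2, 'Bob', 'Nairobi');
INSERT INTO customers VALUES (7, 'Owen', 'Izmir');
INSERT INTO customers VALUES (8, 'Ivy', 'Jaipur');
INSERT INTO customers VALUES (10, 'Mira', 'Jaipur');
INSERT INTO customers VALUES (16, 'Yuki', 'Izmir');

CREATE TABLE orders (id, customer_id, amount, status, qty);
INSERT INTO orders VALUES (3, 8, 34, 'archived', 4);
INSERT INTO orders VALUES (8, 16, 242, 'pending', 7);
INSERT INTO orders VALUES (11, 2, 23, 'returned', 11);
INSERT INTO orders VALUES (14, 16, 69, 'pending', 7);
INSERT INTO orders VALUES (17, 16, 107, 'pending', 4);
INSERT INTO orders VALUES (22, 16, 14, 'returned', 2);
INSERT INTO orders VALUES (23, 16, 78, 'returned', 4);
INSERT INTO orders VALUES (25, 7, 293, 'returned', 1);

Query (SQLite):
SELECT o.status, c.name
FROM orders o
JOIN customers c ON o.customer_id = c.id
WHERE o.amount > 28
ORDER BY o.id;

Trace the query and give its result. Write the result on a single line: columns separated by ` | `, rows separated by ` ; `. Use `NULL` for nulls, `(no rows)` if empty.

archived | Ivy ; pending | Yuki ; pending | Yuki ; pending | Yuki ; returned | Yuki ; returned | Owen

Each orders row matches the customers row where customer_id = customers.id.
Then keep rows with o.amount > 28.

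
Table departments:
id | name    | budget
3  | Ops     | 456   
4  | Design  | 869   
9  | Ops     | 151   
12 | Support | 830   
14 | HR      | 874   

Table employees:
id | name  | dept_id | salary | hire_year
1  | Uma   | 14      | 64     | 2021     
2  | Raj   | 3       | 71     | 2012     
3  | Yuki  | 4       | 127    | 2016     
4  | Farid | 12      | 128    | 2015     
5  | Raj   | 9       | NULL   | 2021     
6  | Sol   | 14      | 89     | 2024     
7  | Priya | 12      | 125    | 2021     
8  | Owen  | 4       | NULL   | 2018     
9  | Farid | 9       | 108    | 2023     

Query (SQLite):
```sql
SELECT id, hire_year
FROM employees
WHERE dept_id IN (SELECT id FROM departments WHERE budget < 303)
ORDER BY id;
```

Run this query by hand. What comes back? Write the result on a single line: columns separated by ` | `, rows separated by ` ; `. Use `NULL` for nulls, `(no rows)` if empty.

5 | 2021 ; 9 | 2023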